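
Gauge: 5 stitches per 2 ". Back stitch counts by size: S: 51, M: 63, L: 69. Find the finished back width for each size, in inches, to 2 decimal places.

S 20.40 inches; M 25.20 inches; L 27.60 inches.

5/2 = 2.5 sts per in.
S: 51 / 2.5 = 20.400 → 20.40 in.
M: 63 / 2.5 = 25.200 → 25.20 in.
L: 69 / 2.5 = 27.600 → 27.60 in.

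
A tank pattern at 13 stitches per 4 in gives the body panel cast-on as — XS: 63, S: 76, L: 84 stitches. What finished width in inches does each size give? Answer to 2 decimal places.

XS 19.38 inches; S 23.38 inches; L 25.85 inches.

13/4 = 3.25 sts per in.
XS: 63 / 3.25 = 19.385 → 19.38 in.
S: 76 / 3.25 = 23.385 → 23.38 in.
L: 84 / 3.25 = 25.846 → 25.85 in.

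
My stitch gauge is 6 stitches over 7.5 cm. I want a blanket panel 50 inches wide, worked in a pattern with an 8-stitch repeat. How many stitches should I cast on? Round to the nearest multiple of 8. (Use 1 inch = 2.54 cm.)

Cast on 104 stitches.

50 in = 50 × 2.54 = 127.00 cm.
6 / 7.5 = 0.8 sts/cm.
127.00 × 0.8 = 101.60 sts.
→ 104.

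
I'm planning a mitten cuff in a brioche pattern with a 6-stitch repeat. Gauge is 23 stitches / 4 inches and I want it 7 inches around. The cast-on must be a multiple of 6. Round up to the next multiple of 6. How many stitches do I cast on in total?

Cast on 42 stitches.

23 / 4 = 5.75 sts per inch.
7 × 5.75 = 40.25 sts.
Next multiple of 6: 42.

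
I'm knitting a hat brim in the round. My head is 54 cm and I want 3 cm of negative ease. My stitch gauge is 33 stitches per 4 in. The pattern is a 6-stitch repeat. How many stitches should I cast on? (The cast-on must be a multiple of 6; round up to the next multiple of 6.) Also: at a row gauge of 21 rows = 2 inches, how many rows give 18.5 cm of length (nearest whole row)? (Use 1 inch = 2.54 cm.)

Finished = 54 − 3 = 51 cm.
51 cm × 1/2.54 = 20.08 inches.
33/4 = 8.25 sts per in; 20.08 × 8.25 = 165.65 sts.
Next multiple of 6 → 168.
18.5 cm = 7.28 inches; × 10.5 = 76.48 → 76 rows.

Cast on 168 stitches; work 76 rows.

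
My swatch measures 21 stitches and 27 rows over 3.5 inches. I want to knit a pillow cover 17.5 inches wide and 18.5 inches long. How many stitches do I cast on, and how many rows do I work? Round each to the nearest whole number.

Stitch gauge = 21/3.5 = 6 sts/in; 17.5 × 6 = 105.00 → 105 sts.
Row gauge = 27/3.5 = 7.714 rows/in; 18.5 × 7.714 = 142.71 → 143 rows.

Cast on 105 stitches and work 143 rows.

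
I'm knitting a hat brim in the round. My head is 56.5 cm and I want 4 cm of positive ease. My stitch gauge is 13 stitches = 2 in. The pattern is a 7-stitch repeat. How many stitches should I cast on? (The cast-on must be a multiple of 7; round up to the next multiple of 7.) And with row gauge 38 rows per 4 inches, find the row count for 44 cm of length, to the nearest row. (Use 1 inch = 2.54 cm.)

Finished = 56.5 + 4 = 60.5 cm.
60.5 cm × 1/2.54 = 23.82 inches.
13/2 = 6.5 sts per in; 23.82 × 6.5 = 154.82 sts.
Next multiple of 7 → 161.
44 cm = 17.32 inches; × 9.5 = 164.57 → 165 rows.

Cast on 161 stitches; work 165 rows.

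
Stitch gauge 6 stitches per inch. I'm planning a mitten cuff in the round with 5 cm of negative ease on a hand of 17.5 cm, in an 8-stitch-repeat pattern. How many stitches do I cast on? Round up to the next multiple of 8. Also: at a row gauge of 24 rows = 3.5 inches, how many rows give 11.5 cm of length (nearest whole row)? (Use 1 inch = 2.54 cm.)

Cast on 32 stitches; work 31 rows.

Finished = 17.5 − 5 = 12.5 cm.
12.5 cm × 1/2.54 = 4.92 inches.
6/1 = 6 sts per in; 4.92 × 6 = 29.53 sts.
Next multiple of 8 → 32.
11.5 cm = 4.53 inches; × 6.857 = 31.05 → 31 rows.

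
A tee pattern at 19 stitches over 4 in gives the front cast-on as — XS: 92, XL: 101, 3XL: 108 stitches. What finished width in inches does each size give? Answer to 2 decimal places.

XS 19.37 inches; XL 21.26 inches; 3XL 22.74 inches.

19/4 = 4.75 sts per in.
XS: 92 / 4.75 = 19.368 → 19.37 in.
XL: 101 / 4.75 = 21.263 → 21.26 in.
3XL: 108 / 4.75 = 22.737 → 22.74 in.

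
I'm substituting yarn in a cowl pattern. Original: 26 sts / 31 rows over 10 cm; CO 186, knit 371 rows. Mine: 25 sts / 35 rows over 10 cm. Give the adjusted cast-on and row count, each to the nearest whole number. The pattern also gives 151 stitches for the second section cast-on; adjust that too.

Stitches: 186 × 25/26 = 178.85 → 179.
Rows: 371 × 35/31 = 418.87 → 419.
second section cast-on: 151 × 25/26 = 145.19 → 145.

Cast on 179 stitches; work 419 rows; second section cast-on 145 stitches.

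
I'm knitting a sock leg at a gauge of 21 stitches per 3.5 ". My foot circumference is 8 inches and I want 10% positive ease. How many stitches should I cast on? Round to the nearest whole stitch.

CO 53 sts.

Finished = 8 × 1.10 = 8.80 in.
21 / 3.5 = 6 sts per inch.
8.80 × 6 = 52.80 sts.
→ 53 sts.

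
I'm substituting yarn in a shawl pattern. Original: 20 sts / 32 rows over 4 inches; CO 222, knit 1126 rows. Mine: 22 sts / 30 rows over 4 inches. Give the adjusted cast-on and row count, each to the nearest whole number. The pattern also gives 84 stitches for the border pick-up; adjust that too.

Stitches: 222 × 22/20 = 244.20 → 244.
Rows: 1126 × 30/32 = 1055.62 → 1056.
border pick-up: 84 × 22/20 = 92.40 → 92.

Cast on 244 stitches; work 1056 rows; border pick-up 92 stitches.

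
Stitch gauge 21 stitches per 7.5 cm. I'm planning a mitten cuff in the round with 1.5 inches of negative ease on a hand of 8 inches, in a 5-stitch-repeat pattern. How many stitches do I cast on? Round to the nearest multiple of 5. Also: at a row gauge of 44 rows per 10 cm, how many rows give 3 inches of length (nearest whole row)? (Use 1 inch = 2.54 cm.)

Finished = 8 − 1.5 = 6.5 inches.
6.5 inches × 2.54 = 16.51 cm.
21/7.5 = 2.8 sts per cm; 16.51 × 2.8 = 46.23 sts.
Nearest multiple of 5 → 45.
3 inches = 7.62 cm; × 4.4 = 33.53 → 34 rows.

Cast on 45 stitches; work 34 rows.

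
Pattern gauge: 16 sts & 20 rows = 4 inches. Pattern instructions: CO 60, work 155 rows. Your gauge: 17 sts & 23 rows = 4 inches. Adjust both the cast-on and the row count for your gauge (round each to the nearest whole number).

Stitches: 60 × 17/16 = 63.75 → 64.
Rows: 155 × 23/20 = 178.25 → 178.

Cast on 64 stitches; work 178 rows.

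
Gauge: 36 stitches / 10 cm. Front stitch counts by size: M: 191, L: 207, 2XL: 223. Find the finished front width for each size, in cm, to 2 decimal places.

36/10 = 3.6 sts per cm.
M: 191 / 3.6 = 53.056 → 53.06 cm.
L: 207 / 3.6 = 57.500 → 57.50 cm.
2XL: 223 / 3.6 = 61.944 → 61.94 cm.

M 53.06 cm; L 57.50 cm; 2XL 61.94 cm.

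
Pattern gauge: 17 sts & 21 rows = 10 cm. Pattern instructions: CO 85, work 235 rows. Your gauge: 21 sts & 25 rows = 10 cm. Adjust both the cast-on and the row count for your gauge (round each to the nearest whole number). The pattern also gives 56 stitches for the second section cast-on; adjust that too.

Cast on 105 stitches; work 280 rows; second section cast-on 69 stitches.

Stitches: 85 × 21/17 = 105.00 → 105.
Rows: 235 × 25/21 = 279.76 → 280.
second section cast-on: 56 × 21/17 = 69.18 → 69.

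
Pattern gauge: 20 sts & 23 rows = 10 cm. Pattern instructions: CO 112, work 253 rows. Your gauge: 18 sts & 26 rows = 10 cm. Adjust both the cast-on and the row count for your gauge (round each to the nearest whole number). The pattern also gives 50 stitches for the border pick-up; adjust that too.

Stitches: 112 × 18/20 = 100.80 → 101.
Rows: 253 × 26/23 = 286.00 → 286.
border pick-up: 50 × 18/20 = 45.00 → 45.

Cast on 101 stitches; work 286 rows; border pick-up 45 stitches.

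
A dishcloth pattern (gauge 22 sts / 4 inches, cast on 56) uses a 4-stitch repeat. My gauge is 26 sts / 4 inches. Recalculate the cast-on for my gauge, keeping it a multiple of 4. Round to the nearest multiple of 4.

56 × 26 / 22 = 66.18.
Nearest multiple of 4: 68.

CO 68 sts.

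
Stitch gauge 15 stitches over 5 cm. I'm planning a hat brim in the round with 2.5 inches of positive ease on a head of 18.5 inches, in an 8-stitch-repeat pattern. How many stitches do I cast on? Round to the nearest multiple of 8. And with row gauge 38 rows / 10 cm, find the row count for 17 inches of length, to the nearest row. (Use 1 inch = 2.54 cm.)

Finished = 18.5 + 2.5 = 21 inches.
21 inches × 2.54 = 53.34 cm.
15/5 = 3 sts per cm; 53.34 × 3 = 160.02 sts.
Nearest multiple of 8 → 160.
17 inches = 43.18 cm; × 3.8 = 164.08 → 164 rows.

Cast on 160 stitches; work 164 rows.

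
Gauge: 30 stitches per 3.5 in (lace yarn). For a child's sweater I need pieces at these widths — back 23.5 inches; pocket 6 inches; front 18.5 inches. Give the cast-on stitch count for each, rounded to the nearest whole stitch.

Rate = 30/3.5 = 8.571 sts per in.
back: 23.5 × 8.571 = 201.43 → 201.
pocket: 6 × 8.571 = 51.43 → 51.
front: 18.5 × 8.571 = 158.57 → 159.

back 201; pocket 51; front 159.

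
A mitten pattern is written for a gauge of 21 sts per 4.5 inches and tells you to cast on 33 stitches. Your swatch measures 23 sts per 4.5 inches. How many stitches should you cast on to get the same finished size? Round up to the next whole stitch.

Scale factor = 23 / 21 = 1.095.
33 × 23 / 21 = 36.14 sts.
→ 37 sts.

37 stitches.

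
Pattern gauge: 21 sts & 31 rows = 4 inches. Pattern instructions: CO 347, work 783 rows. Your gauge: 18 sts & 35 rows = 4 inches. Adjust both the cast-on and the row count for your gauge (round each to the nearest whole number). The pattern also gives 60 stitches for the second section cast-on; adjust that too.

Stitches: 347 × 18/21 = 297.43 → 297.
Rows: 783 × 35/31 = 884.03 → 884.
second section cast-on: 60 × 18/21 = 51.43 → 51.

Cast on 297 stitches; work 884 rows; second section cast-on 51 stitches.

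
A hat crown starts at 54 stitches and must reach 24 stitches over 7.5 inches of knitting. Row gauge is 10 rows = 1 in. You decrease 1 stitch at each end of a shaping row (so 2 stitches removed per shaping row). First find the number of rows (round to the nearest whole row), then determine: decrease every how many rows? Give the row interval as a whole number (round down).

Decrease every 5th row.

Rows = 7.5 × 10 = 75.0 → 75 rows.
Stitches to remove: 30 → 15 shaping rows (at 2 st each).
75 / 15 = 5.00 → every 5 rows.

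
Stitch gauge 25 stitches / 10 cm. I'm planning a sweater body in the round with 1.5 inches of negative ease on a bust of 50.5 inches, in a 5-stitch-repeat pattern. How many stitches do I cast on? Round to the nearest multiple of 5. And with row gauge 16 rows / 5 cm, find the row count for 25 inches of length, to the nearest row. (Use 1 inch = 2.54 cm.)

Cast on 310 stitches; work 203 rows.

Finished = 50.5 − 1.5 = 49 inches.
49 inches × 2.54 = 124.46 cm.
25/10 = 2.5 sts per cm; 124.46 × 2.5 = 311.15 sts.
Nearest multiple of 5 → 310.
25 inches = 63.50 cm; × 3.2 = 203.20 → 203 rows.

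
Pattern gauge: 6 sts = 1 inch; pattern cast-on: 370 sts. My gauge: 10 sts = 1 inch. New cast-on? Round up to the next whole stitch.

Scale factor = 10 / 6 = 1.667.
370 × 10 / 6 = 616.67 sts.
→ 617 sts.

CO 617 sts.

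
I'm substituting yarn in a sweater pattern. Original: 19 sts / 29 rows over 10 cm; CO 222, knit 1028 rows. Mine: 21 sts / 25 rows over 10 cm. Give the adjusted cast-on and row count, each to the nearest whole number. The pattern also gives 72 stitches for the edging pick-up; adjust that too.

Stitches: 222 × 21/19 = 245.37 → 245.
Rows: 1028 × 25/29 = 886.21 → 886.
edging pick-up: 72 × 21/19 = 79.58 → 80.

Cast on 245 stitches; work 886 rows; edging pick-up 80 stitches.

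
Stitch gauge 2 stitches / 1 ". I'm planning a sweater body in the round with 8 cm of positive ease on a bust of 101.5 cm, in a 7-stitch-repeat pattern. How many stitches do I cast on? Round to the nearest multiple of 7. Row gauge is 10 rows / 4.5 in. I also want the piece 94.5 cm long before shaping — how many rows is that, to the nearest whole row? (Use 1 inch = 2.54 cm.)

Finished = 101.5 + 8 = 109.5 cm.
109.5 cm × 1/2.54 = 43.11 inches.
2/1 = 2 sts per in; 43.11 × 2 = 86.22 sts.
Nearest multiple of 7 → 84.
94.5 cm = 37.20 inches; × 2.222 = 82.68 → 83 rows.

Cast on 84 stitches; work 83 rows.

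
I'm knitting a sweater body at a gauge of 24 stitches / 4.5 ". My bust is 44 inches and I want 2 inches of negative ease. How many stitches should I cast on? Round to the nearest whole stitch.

Finished = 44 − 2 = 42 in.
24 / 4.5 = 5.333 sts per inch.
42.00 × 5.333 = 224.00 sts.

Cast on 224 stitches.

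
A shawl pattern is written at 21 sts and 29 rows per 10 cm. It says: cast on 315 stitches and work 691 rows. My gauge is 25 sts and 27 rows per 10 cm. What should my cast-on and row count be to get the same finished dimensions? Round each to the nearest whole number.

Stitches: 315 × 25/21 = 375.00 → 375.
Rows: 691 × 27/29 = 643.34 → 643.

Cast on 375 stitches; work 643 rows.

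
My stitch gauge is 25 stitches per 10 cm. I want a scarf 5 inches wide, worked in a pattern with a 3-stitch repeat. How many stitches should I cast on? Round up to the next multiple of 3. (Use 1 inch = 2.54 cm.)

5 in = 5 × 2.54 = 12.70 cm.
25 / 10 = 2.5 sts/cm.
12.70 × 2.5 = 31.75 sts.
→ 33.

33 stitches.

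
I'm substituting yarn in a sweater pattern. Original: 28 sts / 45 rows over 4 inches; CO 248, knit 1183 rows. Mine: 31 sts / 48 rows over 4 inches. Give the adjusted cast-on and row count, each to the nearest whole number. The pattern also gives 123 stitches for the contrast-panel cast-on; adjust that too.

Cast on 275 stitches; work 1262 rows; contrast-panel cast-on 136 stitches.

Stitches: 248 × 31/28 = 274.57 → 275.
Rows: 1183 × 48/45 = 1261.87 → 1262.
contrast-panel cast-on: 123 × 31/28 = 136.18 → 136.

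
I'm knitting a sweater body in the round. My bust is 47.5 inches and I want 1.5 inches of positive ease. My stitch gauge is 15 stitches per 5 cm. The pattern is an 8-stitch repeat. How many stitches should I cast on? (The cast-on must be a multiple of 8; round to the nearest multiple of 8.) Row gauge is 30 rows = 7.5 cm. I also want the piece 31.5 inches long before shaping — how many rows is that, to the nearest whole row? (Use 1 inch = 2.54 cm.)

Finished = 47.5 + 1.5 = 49 inches.
49 inches × 2.54 = 124.46 cm.
15/5 = 3 sts per cm; 124.46 × 3 = 373.38 sts.
Nearest multiple of 8 → 376.
31.5 inches = 80.01 cm; × 4 = 320.04 → 320 rows.

Cast on 376 stitches; work 320 rows.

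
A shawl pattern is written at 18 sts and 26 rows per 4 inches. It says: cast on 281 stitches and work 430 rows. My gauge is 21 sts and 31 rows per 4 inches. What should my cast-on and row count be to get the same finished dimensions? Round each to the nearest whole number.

Cast on 328 stitches; work 513 rows.

Stitches: 281 × 21/18 = 327.83 → 328.
Rows: 430 × 31/26 = 512.69 → 513.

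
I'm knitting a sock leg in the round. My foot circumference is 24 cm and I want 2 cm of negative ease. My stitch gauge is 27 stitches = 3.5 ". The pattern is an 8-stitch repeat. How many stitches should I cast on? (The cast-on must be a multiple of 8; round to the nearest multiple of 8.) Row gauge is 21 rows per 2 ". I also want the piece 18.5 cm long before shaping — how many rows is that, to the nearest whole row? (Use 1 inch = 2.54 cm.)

Cast on 64 stitches; work 76 rows.

Finished = 24 − 2 = 22 cm.
22 cm × 1/2.54 = 8.66 inches.
27/3.5 = 7.714 sts per in; 8.66 × 7.714 = 66.82 sts.
Nearest multiple of 8 → 64.
18.5 cm = 7.28 inches; × 10.5 = 76.48 → 76 rows.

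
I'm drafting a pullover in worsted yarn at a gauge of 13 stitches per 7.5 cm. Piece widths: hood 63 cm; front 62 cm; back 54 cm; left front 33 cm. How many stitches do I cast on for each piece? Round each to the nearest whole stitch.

Rate = 13/7.5 = 1.733 sts per cm.
hood: 63 × 1.733 = 109.20 → 109.
front: 62 × 1.733 = 107.47 → 107.
back: 54 × 1.733 = 93.60 → 94.
left front: 33 × 1.733 = 57.20 → 57.

hood 109; front 107; back 94; left front 57.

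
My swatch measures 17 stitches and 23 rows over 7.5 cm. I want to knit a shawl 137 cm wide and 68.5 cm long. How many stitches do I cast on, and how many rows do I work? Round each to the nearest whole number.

Stitch gauge = 17/7.5 = 2.267 sts/cm; 137 × 2.267 = 310.53 → 311 sts.
Row gauge = 23/7.5 = 3.067 rows/cm; 68.5 × 3.067 = 210.07 → 210 rows.

Cast on 311 stitches and work 210 rows.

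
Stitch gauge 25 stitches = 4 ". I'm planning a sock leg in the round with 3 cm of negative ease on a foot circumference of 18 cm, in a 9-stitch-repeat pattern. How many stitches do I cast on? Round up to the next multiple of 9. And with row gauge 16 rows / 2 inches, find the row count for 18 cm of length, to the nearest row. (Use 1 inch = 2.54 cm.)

Cast on 45 stitches; work 57 rows.

Finished = 18 − 3 = 15 cm.
15 cm × 1/2.54 = 5.91 inches.
25/4 = 6.25 sts per in; 5.91 × 6.25 = 36.91 sts.
Next multiple of 9 → 45.
18 cm = 7.09 inches; × 8 = 56.69 → 57 rows.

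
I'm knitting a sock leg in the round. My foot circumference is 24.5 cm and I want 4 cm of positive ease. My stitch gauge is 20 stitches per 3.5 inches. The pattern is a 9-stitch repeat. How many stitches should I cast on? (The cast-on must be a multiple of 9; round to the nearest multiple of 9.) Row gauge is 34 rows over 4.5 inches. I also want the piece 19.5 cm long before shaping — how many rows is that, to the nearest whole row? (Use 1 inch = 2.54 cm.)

Finished = 24.5 + 4 = 28.5 cm.
28.5 cm × 1/2.54 = 11.22 inches.
20/3.5 = 5.714 sts per in; 11.22 × 5.714 = 64.12 sts.
Nearest multiple of 9 → 63.
19.5 cm = 7.68 inches; × 7.556 = 58.01 → 58 rows.

Cast on 63 stitches; work 58 rows.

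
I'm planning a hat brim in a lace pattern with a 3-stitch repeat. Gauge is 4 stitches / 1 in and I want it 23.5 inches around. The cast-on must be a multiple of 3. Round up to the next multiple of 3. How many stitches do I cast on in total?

4 / 1 = 4 sts per inch.
23.5 × 4 = 94.00 sts.
Next multiple of 3: 96.

96 stitches.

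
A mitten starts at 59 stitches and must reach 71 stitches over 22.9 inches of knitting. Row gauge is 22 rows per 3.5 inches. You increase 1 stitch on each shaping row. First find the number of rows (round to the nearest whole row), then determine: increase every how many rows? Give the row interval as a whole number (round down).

Rows = 22.9 × 6.286 = 143.9 → 144 rows.
Stitches to add: 12 → 12 shaping rows (at 1 st each).
144 / 12 = 12.00 → every 12 rows.

Increase every 12th row.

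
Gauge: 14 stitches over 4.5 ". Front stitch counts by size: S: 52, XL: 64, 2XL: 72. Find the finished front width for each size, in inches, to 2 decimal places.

S 16.71 inches; XL 20.57 inches; 2XL 23.14 inches.

14/4.5 = 3.111 sts per in.
S: 52 / 3.111 = 16.714 → 16.71 in.
XL: 64 / 3.111 = 20.571 → 20.57 in.
2XL: 72 / 3.111 = 23.143 → 23.14 in.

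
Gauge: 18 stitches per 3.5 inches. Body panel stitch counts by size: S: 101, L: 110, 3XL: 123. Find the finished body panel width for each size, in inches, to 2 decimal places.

18/3.5 = 5.143 sts per in.
S: 101 / 5.143 = 19.639 → 19.64 in.
L: 110 / 5.143 = 21.389 → 21.39 in.
3XL: 123 / 5.143 = 23.917 → 23.92 in.

S 19.64 inches; L 21.39 inches; 3XL 23.92 inches.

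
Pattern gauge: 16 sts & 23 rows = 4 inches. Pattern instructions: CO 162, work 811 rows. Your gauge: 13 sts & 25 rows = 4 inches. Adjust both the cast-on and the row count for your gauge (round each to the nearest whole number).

Stitches: 162 × 13/16 = 131.62 → 132.
Rows: 811 × 25/23 = 881.52 → 882.

Cast on 132 stitches; work 882 rows.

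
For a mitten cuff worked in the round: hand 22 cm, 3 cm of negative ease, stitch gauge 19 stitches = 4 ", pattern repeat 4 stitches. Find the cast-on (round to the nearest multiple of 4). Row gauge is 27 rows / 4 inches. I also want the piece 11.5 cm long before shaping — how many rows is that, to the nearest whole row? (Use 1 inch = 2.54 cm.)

Finished = 22 − 3 = 19 cm.
19 cm × 1/2.54 = 7.48 inches.
19/4 = 4.75 sts per in; 7.48 × 4.75 = 35.53 sts.
Nearest multiple of 4 → 36.
11.5 cm = 4.53 inches; × 6.75 = 30.56 → 31 rows.

Cast on 36 stitches; work 31 rows.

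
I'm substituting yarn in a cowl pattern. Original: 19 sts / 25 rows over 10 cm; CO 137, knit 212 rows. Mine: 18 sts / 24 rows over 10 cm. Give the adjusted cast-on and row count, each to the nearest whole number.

Stitches: 137 × 18/19 = 129.79 → 130.
Rows: 212 × 24/25 = 203.52 → 204.

Cast on 130 stitches; work 204 rows.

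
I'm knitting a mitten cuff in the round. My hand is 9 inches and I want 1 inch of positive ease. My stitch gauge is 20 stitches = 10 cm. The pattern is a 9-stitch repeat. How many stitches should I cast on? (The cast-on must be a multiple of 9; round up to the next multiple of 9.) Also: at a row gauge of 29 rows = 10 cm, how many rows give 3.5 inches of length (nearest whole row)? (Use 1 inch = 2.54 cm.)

Cast on 54 stitches; work 26 rows.

Finished = 9 + 1 = 10 inches.
10 inches × 2.54 = 25.40 cm.
20/10 = 2 sts per cm; 25.40 × 2 = 50.80 sts.
Next multiple of 9 → 54.
3.5 inches = 8.89 cm; × 2.9 = 25.78 → 26 rows.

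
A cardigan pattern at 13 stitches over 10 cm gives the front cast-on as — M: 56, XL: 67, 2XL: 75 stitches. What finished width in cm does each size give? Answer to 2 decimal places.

M 43.08 cm; XL 51.54 cm; 2XL 57.69 cm.

13/10 = 1.3 sts per cm.
M: 56 / 1.3 = 43.077 → 43.08 cm.
XL: 67 / 1.3 = 51.538 → 51.54 cm.
2XL: 75 / 1.3 = 57.692 → 57.69 cm.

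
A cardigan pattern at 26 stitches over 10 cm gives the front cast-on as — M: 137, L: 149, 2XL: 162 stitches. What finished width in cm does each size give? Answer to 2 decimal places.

M 52.69 cm; L 57.31 cm; 2XL 62.31 cm.

26/10 = 2.6 sts per cm.
M: 137 / 2.6 = 52.692 → 52.69 cm.
L: 149 / 2.6 = 57.308 → 57.31 cm.
2XL: 162 / 2.6 = 62.308 → 62.31 cm.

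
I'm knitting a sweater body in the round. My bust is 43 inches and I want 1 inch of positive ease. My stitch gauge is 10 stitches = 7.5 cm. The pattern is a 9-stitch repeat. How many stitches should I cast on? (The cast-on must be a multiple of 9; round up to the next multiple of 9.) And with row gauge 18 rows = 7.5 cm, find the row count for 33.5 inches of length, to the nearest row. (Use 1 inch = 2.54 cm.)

Finished = 43 + 1 = 44 inches.
44 inches × 2.54 = 111.76 cm.
10/7.5 = 1.333 sts per cm; 111.76 × 1.333 = 149.01 sts.
Next multiple of 9 → 153.
33.5 inches = 85.09 cm; × 2.4 = 204.22 → 204 rows.

Cast on 153 stitches; work 204 rows.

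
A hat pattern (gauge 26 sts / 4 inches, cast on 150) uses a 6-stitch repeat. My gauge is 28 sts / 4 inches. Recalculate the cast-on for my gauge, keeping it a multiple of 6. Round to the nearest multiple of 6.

150 × 28 / 26 = 161.54.
Nearest multiple of 6: 162.

Cast on 162 stitches.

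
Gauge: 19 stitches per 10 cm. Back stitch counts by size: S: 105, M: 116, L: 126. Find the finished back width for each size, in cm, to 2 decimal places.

19/10 = 1.9 sts per cm.
S: 105 / 1.9 = 55.263 → 55.26 cm.
M: 116 / 1.9 = 61.053 → 61.05 cm.
L: 126 / 1.9 = 66.316 → 66.32 cm.

S 55.26 cm; M 61.05 cm; L 66.32 cm.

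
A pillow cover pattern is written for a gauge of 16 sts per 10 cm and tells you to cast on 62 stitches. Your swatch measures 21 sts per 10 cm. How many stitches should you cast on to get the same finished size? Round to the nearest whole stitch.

Scale factor = 21 / 16 = 1.312.
62 × 21 / 16 = 81.38 sts.
→ 81 sts.

81 stitches.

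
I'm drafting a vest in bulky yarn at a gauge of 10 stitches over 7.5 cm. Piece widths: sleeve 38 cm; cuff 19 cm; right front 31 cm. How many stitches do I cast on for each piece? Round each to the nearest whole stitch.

Rate = 10/7.5 = 1.333 sts per cm.
sleeve: 38 × 1.333 = 50.67 → 51.
cuff: 19 × 1.333 = 25.33 → 25.
right front: 31 × 1.333 = 41.33 → 41.

sleeve 51; cuff 25; right front 41.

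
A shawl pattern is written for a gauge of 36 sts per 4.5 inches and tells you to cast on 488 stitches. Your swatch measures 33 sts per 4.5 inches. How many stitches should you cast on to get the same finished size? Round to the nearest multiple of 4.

Scale factor = 33 / 36 = 0.917.
488 × 33 / 36 = 447.33 sts.
→ 448 sts.

448 stitches.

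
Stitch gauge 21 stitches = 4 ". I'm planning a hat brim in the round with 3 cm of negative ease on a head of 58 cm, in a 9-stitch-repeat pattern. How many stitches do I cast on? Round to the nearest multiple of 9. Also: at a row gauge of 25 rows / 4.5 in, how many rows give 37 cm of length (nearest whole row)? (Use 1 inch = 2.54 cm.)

Finished = 58 − 3 = 55 cm.
55 cm × 1/2.54 = 21.65 inches.
21/4 = 5.25 sts per in; 21.65 × 5.25 = 113.68 sts.
Nearest multiple of 9 → 117.
37 cm = 14.57 inches; × 5.556 = 80.93 → 81 rows.

Cast on 117 stitches; work 81 rows.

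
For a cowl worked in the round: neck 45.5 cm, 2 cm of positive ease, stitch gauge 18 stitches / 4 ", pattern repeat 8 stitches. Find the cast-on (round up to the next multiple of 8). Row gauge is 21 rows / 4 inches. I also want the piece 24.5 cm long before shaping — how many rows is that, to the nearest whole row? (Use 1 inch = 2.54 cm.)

Finished = 45.5 + 2 = 47.5 cm.
47.5 cm × 1/2.54 = 18.70 inches.
18/4 = 4.5 sts per in; 18.70 × 4.5 = 84.15 sts.
Next multiple of 8 → 88.
24.5 cm = 9.65 inches; × 5.25 = 50.64 → 51 rows.

Cast on 88 stitches; work 51 rows.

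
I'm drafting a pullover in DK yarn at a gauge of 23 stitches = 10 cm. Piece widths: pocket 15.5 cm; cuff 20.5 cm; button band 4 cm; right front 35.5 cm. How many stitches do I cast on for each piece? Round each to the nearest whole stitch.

Rate = 23/10 = 2.3 sts per cm.
pocket: 15.5 × 2.3 = 35.65 → 36.
cuff: 20.5 × 2.3 = 47.15 → 47.
button band: 4 × 2.3 = 9.20 → 9.
right front: 35.5 × 2.3 = 81.65 → 82.

pocket 36; cuff 47; button band 9; right front 82.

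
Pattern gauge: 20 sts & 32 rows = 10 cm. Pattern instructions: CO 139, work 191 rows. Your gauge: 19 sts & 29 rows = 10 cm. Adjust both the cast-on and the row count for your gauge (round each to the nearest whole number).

Stitches: 139 × 19/20 = 132.05 → 132.
Rows: 191 × 29/32 = 173.09 → 173.

Cast on 132 stitches; work 173 rows.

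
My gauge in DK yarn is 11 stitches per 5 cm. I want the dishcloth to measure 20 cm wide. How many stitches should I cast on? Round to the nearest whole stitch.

11 stitches / 5 cm = 2.2 stitches per cm.
20 × 2.2 = 44.00 stitches.

Cast on 44 stitches.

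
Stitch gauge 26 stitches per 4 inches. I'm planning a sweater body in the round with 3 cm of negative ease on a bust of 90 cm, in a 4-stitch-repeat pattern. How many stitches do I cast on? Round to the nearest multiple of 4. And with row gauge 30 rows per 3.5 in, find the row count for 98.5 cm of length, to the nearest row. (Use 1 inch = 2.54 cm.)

Cast on 224 stitches; work 332 rows.

Finished = 90 − 3 = 87 cm.
87 cm × 1/2.54 = 34.25 inches.
26/4 = 6.5 sts per in; 34.25 × 6.5 = 222.64 sts.
Nearest multiple of 4 → 224.
98.5 cm = 38.78 inches; × 8.571 = 332.40 → 332 rows.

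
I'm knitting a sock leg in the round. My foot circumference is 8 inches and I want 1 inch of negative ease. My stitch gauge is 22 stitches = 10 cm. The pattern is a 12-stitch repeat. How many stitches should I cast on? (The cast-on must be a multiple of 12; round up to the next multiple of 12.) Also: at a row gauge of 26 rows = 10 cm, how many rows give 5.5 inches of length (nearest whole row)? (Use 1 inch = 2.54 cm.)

Cast on 48 stitches; work 36 rows.

Finished = 8 − 1 = 7 inches.
7 inches × 2.54 = 17.78 cm.
22/10 = 2.2 sts per cm; 17.78 × 2.2 = 39.12 sts.
Next multiple of 12 → 48.
5.5 inches = 13.97 cm; × 2.6 = 36.32 → 36 rows.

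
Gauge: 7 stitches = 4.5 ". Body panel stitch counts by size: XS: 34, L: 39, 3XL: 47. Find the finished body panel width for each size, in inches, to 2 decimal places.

7/4.5 = 1.556 sts per in.
XS: 34 / 1.556 = 21.857 → 21.86 in.
L: 39 / 1.556 = 25.071 → 25.07 in.
3XL: 47 / 1.556 = 30.214 → 30.21 in.

XS 21.86 inches; L 25.07 inches; 3XL 30.21 inches.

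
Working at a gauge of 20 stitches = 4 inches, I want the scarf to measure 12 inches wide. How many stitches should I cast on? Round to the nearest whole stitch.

20 stitches / 4 in = 5 stitches per inch.
12 × 5 = 60.00 stitches.

CO 60 sts.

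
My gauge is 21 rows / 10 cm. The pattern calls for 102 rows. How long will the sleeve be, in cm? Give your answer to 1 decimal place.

48.6 cm.

21 rows / 10 cm = 2.1 rows per cm.
102 / 2.1 = 48.57 cm.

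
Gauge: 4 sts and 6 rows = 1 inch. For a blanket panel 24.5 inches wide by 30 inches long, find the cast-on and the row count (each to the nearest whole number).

Stitch gauge = 4/1 = 4 sts/in; 24.5 × 4 = 98.00 → 98 sts.
Row gauge = 6/1 = 6 rows/in; 30 × 6 = 180.00 → 180 rows.

Cast on 98 stitches and work 180 rows.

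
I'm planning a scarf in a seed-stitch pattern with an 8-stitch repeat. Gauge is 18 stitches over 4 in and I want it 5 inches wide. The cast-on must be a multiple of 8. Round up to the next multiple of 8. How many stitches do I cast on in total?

CO 24 sts.

18 / 4 = 4.5 sts per inch.
5 × 4.5 = 22.50 sts.
Next multiple of 8: 24.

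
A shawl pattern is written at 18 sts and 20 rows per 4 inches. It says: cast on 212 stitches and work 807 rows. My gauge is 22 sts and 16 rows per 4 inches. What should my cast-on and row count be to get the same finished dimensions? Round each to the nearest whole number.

Cast on 259 stitches; work 646 rows.

Stitches: 212 × 22/18 = 259.11 → 259.
Rows: 807 × 16/20 = 645.60 → 646.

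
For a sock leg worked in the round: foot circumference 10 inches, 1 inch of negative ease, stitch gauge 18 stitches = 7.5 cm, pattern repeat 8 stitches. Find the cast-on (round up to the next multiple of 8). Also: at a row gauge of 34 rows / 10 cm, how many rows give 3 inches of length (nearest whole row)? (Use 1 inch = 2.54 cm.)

Finished = 10 − 1 = 9 inches.
9 inches × 2.54 = 22.86 cm.
18/7.5 = 2.4 sts per cm; 22.86 × 2.4 = 54.86 sts.
Next multiple of 8 → 56.
3 inches = 7.62 cm; × 3.4 = 25.91 → 26 rows.

Cast on 56 stitches; work 26 rows.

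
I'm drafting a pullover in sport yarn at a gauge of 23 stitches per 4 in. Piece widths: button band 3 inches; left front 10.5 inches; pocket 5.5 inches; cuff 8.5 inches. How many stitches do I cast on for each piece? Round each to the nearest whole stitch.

Rate = 23/4 = 5.75 sts per in.
button band: 3 × 5.75 = 17.25 → 17.
left front: 10.5 × 5.75 = 60.38 → 60.
pocket: 5.5 × 5.75 = 31.62 → 32.
cuff: 8.5 × 5.75 = 48.88 → 49.

button band 17; left front 60; pocket 32; cuff 49.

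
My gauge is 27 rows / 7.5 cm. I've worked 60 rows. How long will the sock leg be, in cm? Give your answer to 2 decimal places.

16.67 cm.

27 rows / 7.5 cm = 3.6 rows per cm.
60 / 3.6 = 16.667 cm.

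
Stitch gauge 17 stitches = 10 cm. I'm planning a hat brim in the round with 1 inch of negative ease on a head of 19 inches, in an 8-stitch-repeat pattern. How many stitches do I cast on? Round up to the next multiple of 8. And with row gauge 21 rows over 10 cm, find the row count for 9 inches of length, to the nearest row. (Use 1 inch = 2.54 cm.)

Finished = 19 − 1 = 18 inches.
18 inches × 2.54 = 45.72 cm.
17/10 = 1.7 sts per cm; 45.72 × 1.7 = 77.72 sts.
Next multiple of 8 → 80.
9 inches = 22.86 cm; × 2.1 = 48.01 → 48 rows.

Cast on 80 stitches; work 48 rows.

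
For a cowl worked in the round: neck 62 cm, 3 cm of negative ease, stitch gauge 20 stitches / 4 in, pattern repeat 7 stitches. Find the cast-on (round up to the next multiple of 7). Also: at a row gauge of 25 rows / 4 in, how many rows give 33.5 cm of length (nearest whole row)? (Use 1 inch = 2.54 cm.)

Cast on 119 stitches; work 82 rows.

Finished = 62 − 3 = 59 cm.
59 cm × 1/2.54 = 23.23 inches.
20/4 = 5 sts per in; 23.23 × 5 = 116.14 sts.
Next multiple of 7 → 119.
33.5 cm = 13.19 inches; × 6.25 = 82.43 → 82 rows.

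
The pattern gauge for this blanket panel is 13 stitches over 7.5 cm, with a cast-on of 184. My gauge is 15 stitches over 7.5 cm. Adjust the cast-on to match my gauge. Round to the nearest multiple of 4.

Scale factor = 15 / 13 = 1.154.
184 × 15 / 13 = 212.31 sts.
→ 212 sts.

212 stitches.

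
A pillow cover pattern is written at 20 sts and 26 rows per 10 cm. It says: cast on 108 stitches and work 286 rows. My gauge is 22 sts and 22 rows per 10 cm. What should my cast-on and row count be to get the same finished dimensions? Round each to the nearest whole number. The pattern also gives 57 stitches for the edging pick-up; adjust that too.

Stitches: 108 × 22/20 = 118.80 → 119.
Rows: 286 × 22/26 = 242.00 → 242.
edging pick-up: 57 × 22/20 = 62.70 → 63.

Cast on 119 stitches; work 242 rows; edging pick-up 63 stitches.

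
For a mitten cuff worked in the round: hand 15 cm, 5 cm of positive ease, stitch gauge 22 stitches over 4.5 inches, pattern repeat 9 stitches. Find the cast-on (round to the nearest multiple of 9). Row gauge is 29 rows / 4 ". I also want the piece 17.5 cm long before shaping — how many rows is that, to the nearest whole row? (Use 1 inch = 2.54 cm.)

Finished = 15 + 5 = 20 cm.
20 cm × 1/2.54 = 7.87 inches.
22/4.5 = 4.889 sts per in; 7.87 × 4.889 = 38.50 sts.
Nearest multiple of 9 → 36.
17.5 cm = 6.89 inches; × 7.25 = 49.95 → 50 rows.

Cast on 36 stitches; work 50 rows.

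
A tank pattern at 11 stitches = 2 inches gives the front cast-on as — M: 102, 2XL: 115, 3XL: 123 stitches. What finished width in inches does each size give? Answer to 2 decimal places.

M 18.55 inches; 2XL 20.91 inches; 3XL 22.36 inches.

11/2 = 5.5 sts per in.
M: 102 / 5.5 = 18.545 → 18.55 in.
2XL: 115 / 5.5 = 20.909 → 20.91 in.
3XL: 123 / 5.5 = 22.364 → 22.36 in.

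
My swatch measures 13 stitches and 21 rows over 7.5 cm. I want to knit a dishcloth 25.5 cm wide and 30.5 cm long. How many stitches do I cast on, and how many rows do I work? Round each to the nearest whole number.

Stitch gauge = 13/7.5 = 1.733 sts/cm; 25.5 × 1.733 = 44.20 → 44 sts.
Row gauge = 21/7.5 = 2.8 rows/cm; 30.5 × 2.8 = 85.40 → 85 rows.

Cast on 44 stitches and work 85 rows.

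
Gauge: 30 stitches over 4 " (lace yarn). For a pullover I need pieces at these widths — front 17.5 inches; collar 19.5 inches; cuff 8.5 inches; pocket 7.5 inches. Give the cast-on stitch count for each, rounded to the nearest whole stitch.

front 131; collar 146; cuff 64; pocket 56.

Rate = 30/4 = 7.5 sts per in.
front: 17.5 × 7.5 = 131.25 → 131.
collar: 19.5 × 7.5 = 146.25 → 146.
cuff: 8.5 × 7.5 = 63.75 → 64.
pocket: 7.5 × 7.5 = 56.25 → 56.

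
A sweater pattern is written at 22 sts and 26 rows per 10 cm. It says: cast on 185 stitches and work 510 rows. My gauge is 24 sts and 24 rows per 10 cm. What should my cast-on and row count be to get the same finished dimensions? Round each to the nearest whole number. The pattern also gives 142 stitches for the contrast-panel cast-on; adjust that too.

Cast on 202 stitches; work 471 rows; contrast-panel cast-on 155 stitches.

Stitches: 185 × 24/22 = 201.82 → 202.
Rows: 510 × 24/26 = 470.77 → 471.
contrast-panel cast-on: 142 × 24/22 = 154.91 → 155.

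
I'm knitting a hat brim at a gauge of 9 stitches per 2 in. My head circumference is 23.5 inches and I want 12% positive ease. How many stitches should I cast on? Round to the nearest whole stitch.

CO 118 sts.

Finished = 23.5 × 1.12 = 26.32 in.
9 / 2 = 4.5 sts per inch.
26.32 × 4.5 = 118.44 sts.
→ 118 sts.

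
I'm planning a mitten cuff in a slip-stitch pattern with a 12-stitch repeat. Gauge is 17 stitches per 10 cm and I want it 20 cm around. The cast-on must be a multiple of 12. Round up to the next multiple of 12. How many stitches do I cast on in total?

36 stitches.

17 / 10 = 1.7 sts per cm.
20 × 1.7 = 34.00 sts.
Next multiple of 12: 36.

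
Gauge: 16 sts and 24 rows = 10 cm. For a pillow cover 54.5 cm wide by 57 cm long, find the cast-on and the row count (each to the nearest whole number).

Cast on 87 stitches and work 137 rows.

Stitch gauge = 16/10 = 1.6 sts/cm; 54.5 × 1.6 = 87.20 → 87 sts.
Row gauge = 24/10 = 2.4 rows/cm; 57 × 2.4 = 136.80 → 137 rows.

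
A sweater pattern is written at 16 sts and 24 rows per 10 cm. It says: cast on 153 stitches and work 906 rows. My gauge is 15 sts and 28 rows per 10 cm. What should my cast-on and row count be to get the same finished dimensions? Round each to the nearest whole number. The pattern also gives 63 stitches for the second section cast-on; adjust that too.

Stitches: 153 × 15/16 = 143.44 → 143.
Rows: 906 × 28/24 = 1057.00 → 1057.
second section cast-on: 63 × 15/16 = 59.06 → 59.

Cast on 143 stitches; work 1057 rows; second section cast-on 59 stitches.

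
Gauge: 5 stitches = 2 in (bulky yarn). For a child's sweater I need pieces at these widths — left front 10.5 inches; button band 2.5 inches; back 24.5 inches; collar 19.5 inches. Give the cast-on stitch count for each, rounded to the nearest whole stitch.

Rate = 5/2 = 2.5 sts per in.
left front: 10.5 × 2.5 = 26.25 → 26.
button band: 2.5 × 2.5 = 6.25 → 6.
back: 24.5 × 2.5 = 61.25 → 61.
collar: 19.5 × 2.5 = 48.75 → 49.

left front 26; button band 6; back 61; collar 49.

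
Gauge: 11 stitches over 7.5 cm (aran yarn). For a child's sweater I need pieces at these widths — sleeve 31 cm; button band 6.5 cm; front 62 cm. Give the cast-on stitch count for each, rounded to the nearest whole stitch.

Rate = 11/7.5 = 1.467 sts per cm.
sleeve: 31 × 1.467 = 45.47 → 45.
button band: 6.5 × 1.467 = 9.53 → 10.
front: 62 × 1.467 = 90.93 → 91.

sleeve 45; button band 10; front 91.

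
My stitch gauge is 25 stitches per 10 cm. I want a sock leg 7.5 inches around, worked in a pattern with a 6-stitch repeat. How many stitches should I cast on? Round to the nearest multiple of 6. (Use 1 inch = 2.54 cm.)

Cast on 48 stitches.

7.5 in = 7.5 × 2.54 = 19.05 cm.
25 / 10 = 2.5 sts/cm.
19.05 × 2.5 = 47.62 sts.
→ 48.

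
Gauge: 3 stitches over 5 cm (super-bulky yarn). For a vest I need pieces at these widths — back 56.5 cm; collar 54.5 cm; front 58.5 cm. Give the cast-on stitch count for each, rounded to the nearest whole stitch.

Rate = 3/5 = 0.6 sts per cm.
back: 56.5 × 0.6 = 33.90 → 34.
collar: 54.5 × 0.6 = 32.70 → 33.
front: 58.5 × 0.6 = 35.10 → 35.

back 34; collar 33; front 35.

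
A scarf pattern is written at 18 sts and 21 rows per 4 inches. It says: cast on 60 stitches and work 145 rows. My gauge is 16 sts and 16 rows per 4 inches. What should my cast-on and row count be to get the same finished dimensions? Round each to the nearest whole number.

Cast on 53 stitches; work 110 rows.

Stitches: 60 × 16/18 = 53.33 → 53.
Rows: 145 × 16/21 = 110.48 → 110.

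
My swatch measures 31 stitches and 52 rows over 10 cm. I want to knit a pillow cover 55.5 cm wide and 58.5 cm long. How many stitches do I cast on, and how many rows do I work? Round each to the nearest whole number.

Cast on 172 stitches and work 304 rows.

Stitch gauge = 31/10 = 3.1 sts/cm; 55.5 × 3.1 = 172.05 → 172 sts.
Row gauge = 52/10 = 5.2 rows/cm; 58.5 × 5.2 = 304.20 → 304 rows.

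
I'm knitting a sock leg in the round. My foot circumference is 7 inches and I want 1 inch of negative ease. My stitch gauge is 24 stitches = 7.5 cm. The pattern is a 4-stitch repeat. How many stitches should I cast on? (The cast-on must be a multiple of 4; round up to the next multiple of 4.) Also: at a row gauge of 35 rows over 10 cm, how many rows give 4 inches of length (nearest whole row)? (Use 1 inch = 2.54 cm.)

Cast on 52 stitches; work 36 rows.

Finished = 7 − 1 = 6 inches.
6 inches × 2.54 = 15.24 cm.
24/7.5 = 3.2 sts per cm; 15.24 × 3.2 = 48.77 sts.
Next multiple of 4 → 52.
4 inches = 10.16 cm; × 3.5 = 35.56 → 36 rows.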